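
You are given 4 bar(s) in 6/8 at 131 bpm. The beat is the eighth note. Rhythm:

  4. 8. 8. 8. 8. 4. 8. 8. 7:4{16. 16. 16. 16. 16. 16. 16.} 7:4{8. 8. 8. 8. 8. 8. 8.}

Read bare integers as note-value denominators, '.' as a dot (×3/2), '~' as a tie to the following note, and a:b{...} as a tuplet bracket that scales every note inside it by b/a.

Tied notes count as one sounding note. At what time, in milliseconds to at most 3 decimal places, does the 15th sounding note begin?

1. 0.0ms @ 0 + 1374.046ms (3)
2. 1374.046ms @ 3 + 687.023ms (3/2)
3. 2061.069ms @ 9/2 + 687.023ms (3/2)
4. 2748.092ms @ 6 + 687.023ms (3/2)
5. 3435.115ms @ 15/2 + 687.023ms (3/2)
6. 4122.137ms @ 9 + 1374.046ms (3)
7. 5496.183ms @ 12 + 687.023ms (3/2)
8. 6183.206ms @ 27/2 + 687.023ms (3/2)
9. 6870.229ms @ 15 + 196.292ms (3/7)
10. 7066.521ms @ 108/7 + 196.292ms (3/7)
11. 7262.814ms @ 111/7 + 196.292ms (3/7)
12. 7459.106ms @ 114/7 + 196.292ms (3/7)
13. 7655.398ms @ 117/7 + 196.292ms (3/7)
14. 7851.69ms @ 120/7 + 196.292ms (3/7)
15. 8047.983ms @ 123/7 + 196.292ms (3/7)
16. 8244.275ms @ 18 + 392.585ms (6/7)
17. 8636.859ms @ 132/7 + 392.585ms (6/7)
18. 9029.444ms @ 138/7 + 392.585ms (6/7)
19. 9422.028ms @ 144/7 + 392.585ms (6/7)
20. 9814.613ms @ 150/7 + 392.585ms (6/7)
21. 10207.197ms @ 156/7 + 392.585ms (6/7)
22. 10599.782ms @ 162/7 + 392.585ms (6/7)

note 15 onset = 123/7b = 8047.983ms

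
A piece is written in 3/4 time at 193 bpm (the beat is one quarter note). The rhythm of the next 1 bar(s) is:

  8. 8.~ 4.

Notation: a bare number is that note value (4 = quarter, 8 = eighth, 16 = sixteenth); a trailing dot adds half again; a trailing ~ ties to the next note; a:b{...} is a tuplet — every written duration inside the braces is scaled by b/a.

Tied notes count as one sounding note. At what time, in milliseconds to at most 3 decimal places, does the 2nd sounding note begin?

1. 0.0ms @ 0 + 233.161ms (3/4)
2. 233.161ms @ 3/4 + 699.482ms (9/4)

note 2 onset = 3/4b = 233.161ms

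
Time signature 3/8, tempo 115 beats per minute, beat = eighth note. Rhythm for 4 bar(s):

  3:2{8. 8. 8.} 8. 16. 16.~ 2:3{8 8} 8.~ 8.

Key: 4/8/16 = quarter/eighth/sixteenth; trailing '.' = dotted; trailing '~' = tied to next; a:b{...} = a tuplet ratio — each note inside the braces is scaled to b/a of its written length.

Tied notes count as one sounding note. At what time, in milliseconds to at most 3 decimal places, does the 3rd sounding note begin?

note 3 onset = 2b = 1043.478ms

1. 0.0ms @ 0 + 521.739ms (1)
2. 521.739ms @ 1 + 521.739ms (1)
3. 1043.478ms @ 2 + 521.739ms (1)
4. 1565.217ms @ 3 + 782.609ms (3/2)
5. 2347.826ms @ 9/2 + 391.304ms (3/4)
6. 2739.13ms @ 21/4 + 1173.913ms (9/4)
7. 3913.043ms @ 15/2 + 782.609ms (3/2)
8. 4695.652ms @ 9 + 1565.217ms (3)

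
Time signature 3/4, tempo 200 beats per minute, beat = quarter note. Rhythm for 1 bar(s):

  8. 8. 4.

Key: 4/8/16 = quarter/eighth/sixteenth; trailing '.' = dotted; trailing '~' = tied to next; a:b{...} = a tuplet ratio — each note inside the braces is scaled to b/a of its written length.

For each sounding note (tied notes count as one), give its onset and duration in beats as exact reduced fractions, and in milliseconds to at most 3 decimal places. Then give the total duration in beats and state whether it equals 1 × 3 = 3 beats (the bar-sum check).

1) 0.0ms=0b +225.0ms=3/4b
2) 225.0ms=3/4b +225.0ms=3/4b
3) 450.0ms=3/2b +450.0ms=3/2b
Σ=3b of 3 (200bpm 3/4) — PASS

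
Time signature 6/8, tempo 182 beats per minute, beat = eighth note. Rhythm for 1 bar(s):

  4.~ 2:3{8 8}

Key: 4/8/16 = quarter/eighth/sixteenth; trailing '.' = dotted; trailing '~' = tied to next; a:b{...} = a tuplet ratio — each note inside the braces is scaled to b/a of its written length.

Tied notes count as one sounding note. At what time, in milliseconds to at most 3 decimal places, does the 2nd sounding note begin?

note 2 onset = 9/2b = 1483.516ms

1. 0.0ms @ 0 + 1483.516ms (9/2)
2. 1483.516ms @ 9/2 + 494.505ms (3/2)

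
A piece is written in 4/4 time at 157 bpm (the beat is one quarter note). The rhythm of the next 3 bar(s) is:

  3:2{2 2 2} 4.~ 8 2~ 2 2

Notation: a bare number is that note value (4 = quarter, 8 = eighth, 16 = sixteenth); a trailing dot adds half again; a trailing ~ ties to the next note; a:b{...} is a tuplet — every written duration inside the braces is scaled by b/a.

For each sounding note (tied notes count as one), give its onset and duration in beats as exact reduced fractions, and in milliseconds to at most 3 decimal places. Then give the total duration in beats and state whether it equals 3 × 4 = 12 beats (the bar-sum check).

1) 0.0ms=0b +509.554ms=4/3b
2) 509.554ms=4/3b +509.554ms=4/3b
3) 1019.108ms=8/3b +509.554ms=4/3b
4) 1528.662ms=4b +764.331ms=2b
5) 2292.994ms=6b +1528.662ms=4b
6) 3821.656ms=10b +764.331ms=2b
Σ=12b of 12 (157bpm 4/4) — PASS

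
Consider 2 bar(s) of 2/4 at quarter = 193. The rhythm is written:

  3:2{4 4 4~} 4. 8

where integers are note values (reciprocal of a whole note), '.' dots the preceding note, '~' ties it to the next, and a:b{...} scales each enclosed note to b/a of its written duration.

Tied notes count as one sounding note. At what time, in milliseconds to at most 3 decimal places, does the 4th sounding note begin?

note 4 onset = 7/2b = 1088.083ms

1. 0.0ms @ 0 + 207.254ms (2/3)
2. 207.254ms @ 2/3 + 207.254ms (2/3)
3. 414.508ms @ 4/3 + 673.575ms (13/6)
4. 1088.083ms @ 7/2 + 155.44ms (1/2)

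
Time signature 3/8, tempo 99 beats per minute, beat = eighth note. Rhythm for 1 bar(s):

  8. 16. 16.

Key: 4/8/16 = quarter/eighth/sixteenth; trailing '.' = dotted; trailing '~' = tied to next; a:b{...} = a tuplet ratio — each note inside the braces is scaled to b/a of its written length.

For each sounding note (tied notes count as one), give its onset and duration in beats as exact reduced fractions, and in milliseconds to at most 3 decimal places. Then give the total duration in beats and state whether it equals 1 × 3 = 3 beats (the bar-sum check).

1) 0.0ms=0b +909.091ms=3/2b
2) 909.091ms=3/2b +454.545ms=3/4b
3) 1363.636ms=9/4b +454.545ms=3/4b
Σ=3b of 3 (99bpm 3/8) — PASS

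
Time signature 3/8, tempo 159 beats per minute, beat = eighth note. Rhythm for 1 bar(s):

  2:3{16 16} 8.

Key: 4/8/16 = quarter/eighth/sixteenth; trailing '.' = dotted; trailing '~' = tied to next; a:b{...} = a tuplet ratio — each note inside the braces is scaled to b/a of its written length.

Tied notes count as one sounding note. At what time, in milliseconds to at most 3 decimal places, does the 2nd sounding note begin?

1. 0.0ms @ 0 + 283.019ms (3/4)
2. 283.019ms @ 3/4 + 283.019ms (3/4)
3. 566.038ms @ 3/2 + 566.038ms (3/2)

note 2 onset = 3/4b = 283.019ms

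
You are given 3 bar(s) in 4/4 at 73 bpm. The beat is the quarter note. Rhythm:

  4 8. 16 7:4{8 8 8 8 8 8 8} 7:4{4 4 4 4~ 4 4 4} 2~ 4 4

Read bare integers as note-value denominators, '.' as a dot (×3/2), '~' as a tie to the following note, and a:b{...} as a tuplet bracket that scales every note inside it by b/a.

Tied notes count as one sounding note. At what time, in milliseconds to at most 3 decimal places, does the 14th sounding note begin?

1. 0.0ms @ 0 + 821.918ms (1)
2. 821.918ms @ 1 + 616.438ms (3/4)
3. 1438.356ms @ 7/4 + 205.479ms (1/4)
4. 1643.836ms @ 2 + 234.834ms (2/7)
5. 1878.669ms @ 16/7 + 234.834ms (2/7)
6. 2113.503ms @ 18/7 + 234.834ms (2/7)
7. 2348.337ms @ 20/7 + 234.834ms (2/7)
8. 2583.17ms @ 22/7 + 234.834ms (2/7)
9. 2818.004ms @ 24/7 + 234.834ms (2/7)
10. 3052.838ms @ 26/7 + 234.834ms (2/7)
11. 3287.671ms @ 4 + 469.667ms (4/7)
12. 3757.339ms @ 32/7 + 469.667ms (4/7)
13. 4227.006ms @ 36/7 + 469.667ms (4/7)
14. 4696.673ms @ 40/7 + 939.335ms (8/7)
15. 5636.008ms @ 48/7 + 469.667ms (4/7)
16. 6105.675ms @ 52/7 + 469.667ms (4/7)
17. 6575.342ms @ 8 + 2465.753ms (3)
18. 9041.096ms @ 11 + 821.918ms (1)

note 14 onset = 40/7b = 4696.673ms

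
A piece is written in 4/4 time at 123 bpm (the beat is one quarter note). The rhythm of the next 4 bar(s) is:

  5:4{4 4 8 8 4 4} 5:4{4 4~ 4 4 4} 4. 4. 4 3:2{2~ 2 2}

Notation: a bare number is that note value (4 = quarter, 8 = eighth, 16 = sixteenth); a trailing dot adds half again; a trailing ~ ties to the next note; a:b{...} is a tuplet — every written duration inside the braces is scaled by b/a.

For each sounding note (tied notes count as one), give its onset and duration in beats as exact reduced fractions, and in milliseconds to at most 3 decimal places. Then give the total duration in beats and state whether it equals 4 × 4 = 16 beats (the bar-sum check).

1) 0.0ms=0b +390.244ms=4/5b
2) 390.244ms=4/5b +390.244ms=4/5b
3) 780.488ms=8/5b +195.122ms=2/5b
4) 975.61ms=2b +195.122ms=2/5b
5) 1170.732ms=12/5b +390.244ms=4/5b
6) 1560.976ms=16/5b +390.244ms=4/5b
7) 1951.22ms=4b +390.244ms=4/5b
8) 2341.463ms=24/5b +780.488ms=8/5b
9) 3121.951ms=32/5b +390.244ms=4/5b
10) 3512.195ms=36/5b +390.244ms=4/5b
11) 3902.439ms=8b +731.707ms=3/2b
12) 4634.146ms=19/2b +731.707ms=3/2b
13) 5365.854ms=11b +487.805ms=1b
14) 5853.659ms=12b +1300.813ms=8/3b
15) 7154.472ms=44/3b +650.407ms=4/3b
Σ=16b of 16 (123bpm 4/4) — PASS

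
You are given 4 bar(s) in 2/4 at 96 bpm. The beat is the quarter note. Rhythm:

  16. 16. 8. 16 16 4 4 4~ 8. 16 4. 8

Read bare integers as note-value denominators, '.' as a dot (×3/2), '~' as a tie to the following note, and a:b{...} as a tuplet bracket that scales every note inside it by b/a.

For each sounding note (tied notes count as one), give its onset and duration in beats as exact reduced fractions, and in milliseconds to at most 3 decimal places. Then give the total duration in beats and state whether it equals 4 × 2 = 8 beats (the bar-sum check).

1) 0.0ms=0b +234.375ms=3/8b
2) 234.375ms=3/8b +234.375ms=3/8b
3) 468.75ms=3/4b +468.75ms=3/4b
4) 937.5ms=3/2b +156.25ms=1/4b
5) 1093.75ms=7/4b +156.25ms=1/4b
6) 1250.0ms=2b +625.0ms=1b
7) 1875.0ms=3b +625.0ms=1b
8) 2500.0ms=4b +1093.75ms=7/4b
9) 3593.75ms=23/4b +156.25ms=1/4b
10) 3750.0ms=6b +937.5ms=3/2b
11) 4687.5ms=15/2b +312.5ms=1/2b
Σ=8b of 8 (96bpm 2/4) — PASS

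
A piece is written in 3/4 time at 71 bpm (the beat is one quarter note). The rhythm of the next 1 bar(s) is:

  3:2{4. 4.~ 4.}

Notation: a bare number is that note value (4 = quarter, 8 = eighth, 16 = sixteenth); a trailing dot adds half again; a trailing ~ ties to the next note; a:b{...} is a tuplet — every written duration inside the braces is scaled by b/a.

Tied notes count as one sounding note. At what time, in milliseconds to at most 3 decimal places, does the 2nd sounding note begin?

note 2 onset = 1b = 845.07ms

1. 0.0ms @ 0 + 845.07ms (1)
2. 845.07ms @ 1 + 1690.141ms (2)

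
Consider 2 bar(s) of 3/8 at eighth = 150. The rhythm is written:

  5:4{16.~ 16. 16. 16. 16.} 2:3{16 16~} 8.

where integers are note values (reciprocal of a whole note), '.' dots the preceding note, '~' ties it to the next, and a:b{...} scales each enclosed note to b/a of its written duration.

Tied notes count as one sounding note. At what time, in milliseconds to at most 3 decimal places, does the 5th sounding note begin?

note 5 onset = 3b = 1200.0ms

1. 0.0ms @ 0 + 480.0ms (6/5)
2. 480.0ms @ 6/5 + 240.0ms (3/5)
3. 720.0ms @ 9/5 + 240.0ms (3/5)
4. 960.0ms @ 12/5 + 240.0ms (3/5)
5. 1200.0ms @ 3 + 300.0ms (3/4)
6. 1500.0ms @ 15/4 + 900.0ms (9/4)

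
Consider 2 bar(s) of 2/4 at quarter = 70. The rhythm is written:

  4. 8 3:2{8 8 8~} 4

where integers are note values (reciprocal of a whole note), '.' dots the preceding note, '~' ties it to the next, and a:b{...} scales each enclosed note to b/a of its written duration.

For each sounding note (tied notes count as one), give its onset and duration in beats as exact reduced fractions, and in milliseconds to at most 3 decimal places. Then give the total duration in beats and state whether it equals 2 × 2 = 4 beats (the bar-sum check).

1) 0.0ms=0b +1285.714ms=3/2b
2) 1285.714ms=3/2b +428.571ms=1/2b
3) 1714.286ms=2b +285.714ms=1/3b
4) 2000.0ms=7/3b +285.714ms=1/3b
5) 2285.714ms=8/3b +1142.857ms=4/3b
Σ=4b of 4 (70bpm 2/4) — PASS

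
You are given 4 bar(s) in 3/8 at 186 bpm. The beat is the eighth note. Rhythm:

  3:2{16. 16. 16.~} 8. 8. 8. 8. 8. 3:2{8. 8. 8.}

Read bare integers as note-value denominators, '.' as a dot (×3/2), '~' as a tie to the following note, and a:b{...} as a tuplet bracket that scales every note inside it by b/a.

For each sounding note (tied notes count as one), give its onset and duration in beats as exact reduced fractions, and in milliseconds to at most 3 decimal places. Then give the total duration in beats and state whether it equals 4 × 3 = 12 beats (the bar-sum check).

1) 0.0ms=0b +161.29ms=1/2b
2) 161.29ms=1/2b +161.29ms=1/2b
3) 322.581ms=1b +645.161ms=2b
4) 967.742ms=3b +483.871ms=3/2b
5) 1451.613ms=9/2b +483.871ms=3/2b
6) 1935.484ms=6b +483.871ms=3/2b
7) 2419.355ms=15/2b +483.871ms=3/2b
8) 2903.226ms=9b +322.581ms=1b
9) 3225.806ms=10b +322.581ms=1b
10) 3548.387ms=11b +322.581ms=1b
Σ=12b of 12 (186bpm 3/8) — PASS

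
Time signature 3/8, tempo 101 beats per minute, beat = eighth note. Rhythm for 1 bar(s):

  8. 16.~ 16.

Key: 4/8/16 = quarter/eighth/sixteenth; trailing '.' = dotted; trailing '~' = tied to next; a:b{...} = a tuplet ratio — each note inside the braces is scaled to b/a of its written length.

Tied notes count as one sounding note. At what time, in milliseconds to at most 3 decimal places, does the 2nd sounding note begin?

1. 0.0ms @ 0 + 891.089ms (3/2)
2. 891.089ms @ 3/2 + 891.089ms (3/2)

note 2 onset = 3/2b = 891.089ms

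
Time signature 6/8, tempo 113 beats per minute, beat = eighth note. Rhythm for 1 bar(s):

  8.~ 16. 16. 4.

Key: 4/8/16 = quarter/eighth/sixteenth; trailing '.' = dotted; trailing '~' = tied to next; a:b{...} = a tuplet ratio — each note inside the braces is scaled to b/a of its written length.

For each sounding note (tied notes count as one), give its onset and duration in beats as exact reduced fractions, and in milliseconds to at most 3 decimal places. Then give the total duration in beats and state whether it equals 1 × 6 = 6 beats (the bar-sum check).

1) 0.0ms=0b +1194.69ms=9/4b
2) 1194.69ms=9/4b +398.23ms=3/4b
3) 1592.92ms=3b +1592.92ms=3b
Σ=6b of 6 (113bpm 6/8) — PASS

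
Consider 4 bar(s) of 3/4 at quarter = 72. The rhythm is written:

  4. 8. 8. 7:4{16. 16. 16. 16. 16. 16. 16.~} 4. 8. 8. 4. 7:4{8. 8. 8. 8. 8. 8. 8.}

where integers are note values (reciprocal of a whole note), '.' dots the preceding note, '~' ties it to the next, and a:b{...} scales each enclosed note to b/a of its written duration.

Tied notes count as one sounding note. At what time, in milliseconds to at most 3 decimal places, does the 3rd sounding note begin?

note 3 onset = 9/4b = 1875.0ms

1. 0.0ms @ 0 + 1250.0ms (3/2)
2. 1250.0ms @ 3/2 + 625.0ms (3/4)
3. 1875.0ms @ 9/4 + 625.0ms (3/4)
4. 2500.0ms @ 3 + 178.571ms (3/14)
5. 2678.571ms @ 45/14 + 178.571ms (3/14)
6. 2857.143ms @ 24/7 + 178.571ms (3/14)
7. 3035.714ms @ 51/14 + 178.571ms (3/14)
8. 3214.286ms @ 27/7 + 178.571ms (3/14)
9. 3392.857ms @ 57/14 + 178.571ms (3/14)
10. 3571.429ms @ 30/7 + 1428.571ms (12/7)
11. 5000.0ms @ 6 + 625.0ms (3/4)
12. 5625.0ms @ 27/4 + 625.0ms (3/4)
13. 6250.0ms @ 15/2 + 1250.0ms (3/2)
14. 7500.0ms @ 9 + 357.143ms (3/7)
15. 7857.143ms @ 66/7 + 357.143ms (3/7)
16. 8214.286ms @ 69/7 + 357.143ms (3/7)
17. 8571.429ms @ 72/7 + 357.143ms (3/7)
18. 8928.571ms @ 75/7 + 357.143ms (3/7)
19. 9285.714ms @ 78/7 + 357.143ms (3/7)
20. 9642.857ms @ 81/7 + 357.143ms (3/7)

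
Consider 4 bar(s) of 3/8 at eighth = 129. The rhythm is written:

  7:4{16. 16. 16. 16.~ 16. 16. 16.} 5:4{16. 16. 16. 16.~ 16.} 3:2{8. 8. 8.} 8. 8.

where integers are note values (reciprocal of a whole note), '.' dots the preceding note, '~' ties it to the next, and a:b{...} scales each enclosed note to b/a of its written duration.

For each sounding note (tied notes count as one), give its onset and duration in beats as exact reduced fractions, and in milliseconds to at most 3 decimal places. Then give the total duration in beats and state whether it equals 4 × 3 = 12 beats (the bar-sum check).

1) 0.0ms=0b +199.336ms=3/7b
2) 199.336ms=3/7b +199.336ms=3/7b
3) 398.671ms=6/7b +199.336ms=3/7b
4) 598.007ms=9/7b +398.671ms=6/7b
5) 996.678ms=15/7b +199.336ms=3/7b
6) 1196.013ms=18/7b +199.336ms=3/7b
7) 1395.349ms=3b +279.07ms=3/5b
8) 1674.419ms=18/5b +279.07ms=3/5b
9) 1953.488ms=21/5b +279.07ms=3/5b
10) 2232.558ms=24/5b +558.14ms=6/5b
11) 2790.698ms=6b +465.116ms=1b
12) 3255.814ms=7b +465.116ms=1b
13) 3720.93ms=8b +465.116ms=1b
14) 4186.047ms=9b +697.674ms=3/2b
15) 4883.721ms=21/2b +697.674ms=3/2b
Σ=12b of 12 (129bpm 3/8) — PASS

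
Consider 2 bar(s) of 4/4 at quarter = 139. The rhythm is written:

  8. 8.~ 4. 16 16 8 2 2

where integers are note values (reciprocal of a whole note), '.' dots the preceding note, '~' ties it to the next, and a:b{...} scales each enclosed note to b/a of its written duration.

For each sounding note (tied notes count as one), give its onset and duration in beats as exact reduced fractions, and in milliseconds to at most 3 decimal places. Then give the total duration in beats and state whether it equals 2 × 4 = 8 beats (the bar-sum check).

1) 0.0ms=0b +323.741ms=3/4b
2) 323.741ms=3/4b +971.223ms=9/4b
3) 1294.964ms=3b +107.914ms=1/4b
4) 1402.878ms=13/4b +107.914ms=1/4b
5) 1510.791ms=7/2b +215.827ms=1/2b
6) 1726.619ms=4b +863.309ms=2b
7) 2589.928ms=6b +863.309ms=2b
Σ=8b of 8 (139bpm 4/4) — PASS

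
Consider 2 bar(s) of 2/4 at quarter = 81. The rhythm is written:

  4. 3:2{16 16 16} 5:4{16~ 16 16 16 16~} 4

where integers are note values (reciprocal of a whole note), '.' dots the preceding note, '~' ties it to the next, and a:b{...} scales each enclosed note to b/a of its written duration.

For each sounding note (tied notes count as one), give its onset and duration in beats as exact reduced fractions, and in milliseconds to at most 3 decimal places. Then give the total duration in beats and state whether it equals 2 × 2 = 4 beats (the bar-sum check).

1) 0.0ms=0b +1111.111ms=3/2b
2) 1111.111ms=3/2b +123.457ms=1/6b
3) 1234.568ms=5/3b +123.457ms=1/6b
4) 1358.025ms=11/6b +123.457ms=1/6b
5) 1481.481ms=2b +296.296ms=2/5b
6) 1777.778ms=12/5b +148.148ms=1/5b
7) 1925.926ms=13/5b +148.148ms=1/5b
8) 2074.074ms=14/5b +888.889ms=6/5b
Σ=4b of 4 (81bpm 2/4) — PASS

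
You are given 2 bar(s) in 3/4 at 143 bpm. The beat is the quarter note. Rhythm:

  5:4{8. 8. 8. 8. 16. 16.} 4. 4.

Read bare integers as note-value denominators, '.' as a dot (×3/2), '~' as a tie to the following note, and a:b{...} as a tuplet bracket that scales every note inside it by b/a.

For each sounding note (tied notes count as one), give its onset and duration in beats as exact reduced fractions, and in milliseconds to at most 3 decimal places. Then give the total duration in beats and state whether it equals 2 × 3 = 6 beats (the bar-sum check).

1) 0.0ms=0b +251.748ms=3/5b
2) 251.748ms=3/5b +251.748ms=3/5b
3) 503.497ms=6/5b +251.748ms=3/5b
4) 755.245ms=9/5b +251.748ms=3/5b
5) 1006.993ms=12/5b +125.874ms=3/10b
6) 1132.867ms=27/10b +125.874ms=3/10b
7) 1258.741ms=3b +629.371ms=3/2b
8) 1888.112ms=9/2b +629.371ms=3/2b
Σ=6b of 6 (143bpm 3/4) — PASS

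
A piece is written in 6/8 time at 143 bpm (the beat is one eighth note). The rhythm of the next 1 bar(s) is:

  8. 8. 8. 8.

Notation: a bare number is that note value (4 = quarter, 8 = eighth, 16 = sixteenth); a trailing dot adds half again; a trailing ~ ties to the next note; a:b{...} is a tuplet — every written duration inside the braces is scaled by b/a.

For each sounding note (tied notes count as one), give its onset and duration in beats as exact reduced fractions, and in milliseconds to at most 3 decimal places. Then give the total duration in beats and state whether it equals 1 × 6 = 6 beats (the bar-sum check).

1) 0.0ms=0b +629.371ms=3/2b
2) 629.371ms=3/2b +629.371ms=3/2b
3) 1258.741ms=3b +629.371ms=3/2b
4) 1888.112ms=9/2b +629.371ms=3/2b
Σ=6b of 6 (143bpm 6/8) — PASS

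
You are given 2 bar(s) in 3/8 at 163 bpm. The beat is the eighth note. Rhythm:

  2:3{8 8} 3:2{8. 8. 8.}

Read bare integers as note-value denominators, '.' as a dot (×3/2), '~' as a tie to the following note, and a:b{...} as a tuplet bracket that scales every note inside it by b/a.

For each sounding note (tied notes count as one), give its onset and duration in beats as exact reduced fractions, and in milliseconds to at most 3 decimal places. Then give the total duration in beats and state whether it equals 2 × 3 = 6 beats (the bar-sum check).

1) 0.0ms=0b +552.147ms=3/2b
2) 552.147ms=3/2b +552.147ms=3/2b
3) 1104.294ms=3b +368.098ms=1b
4) 1472.393ms=4b +368.098ms=1b
5) 1840.491ms=5b +368.098ms=1b
Σ=6b of 6 (163bpm 3/8) — PASS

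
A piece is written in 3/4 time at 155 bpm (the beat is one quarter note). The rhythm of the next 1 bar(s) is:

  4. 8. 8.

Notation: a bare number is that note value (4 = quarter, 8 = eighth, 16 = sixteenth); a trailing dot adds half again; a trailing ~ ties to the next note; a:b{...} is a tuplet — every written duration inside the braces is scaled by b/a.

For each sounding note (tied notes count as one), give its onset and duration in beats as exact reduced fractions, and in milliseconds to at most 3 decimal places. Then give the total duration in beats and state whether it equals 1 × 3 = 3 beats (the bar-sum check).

1) 0.0ms=0b +580.645ms=3/2b
2) 580.645ms=3/2b +290.323ms=3/4b
3) 870.968ms=9/4b +290.323ms=3/4b
Σ=3b of 3 (155bpm 3/4) — PASS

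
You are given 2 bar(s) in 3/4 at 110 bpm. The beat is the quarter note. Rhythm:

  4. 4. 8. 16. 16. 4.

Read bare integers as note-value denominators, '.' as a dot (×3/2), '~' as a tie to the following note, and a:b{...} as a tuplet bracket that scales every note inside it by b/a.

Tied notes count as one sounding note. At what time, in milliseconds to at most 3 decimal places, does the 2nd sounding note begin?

note 2 onset = 3/2b = 818.182ms

1. 0.0ms @ 0 + 818.182ms (3/2)
2. 818.182ms @ 3/2 + 818.182ms (3/2)
3. 1636.364ms @ 3 + 409.091ms (3/4)
4. 2045.455ms @ 15/4 + 204.545ms (3/8)
5. 2250.0ms @ 33/8 + 204.545ms (3/8)
6. 2454.545ms @ 9/2 + 818.182ms (3/2)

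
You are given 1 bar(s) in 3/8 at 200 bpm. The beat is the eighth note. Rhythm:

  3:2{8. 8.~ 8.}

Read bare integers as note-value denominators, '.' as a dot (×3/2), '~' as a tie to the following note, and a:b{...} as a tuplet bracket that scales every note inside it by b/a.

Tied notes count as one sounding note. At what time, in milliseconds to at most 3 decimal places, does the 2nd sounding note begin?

note 2 onset = 1b = 300.0ms

1. 0.0ms @ 0 + 300.0ms (1)
2. 300.0ms @ 1 + 600.0ms (2)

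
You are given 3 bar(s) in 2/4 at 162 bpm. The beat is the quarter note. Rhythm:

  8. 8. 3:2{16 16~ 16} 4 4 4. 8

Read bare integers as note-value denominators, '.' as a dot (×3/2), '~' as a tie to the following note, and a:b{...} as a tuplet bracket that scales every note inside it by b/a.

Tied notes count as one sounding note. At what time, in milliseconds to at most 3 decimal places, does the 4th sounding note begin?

1. 0.0ms @ 0 + 277.778ms (3/4)
2. 277.778ms @ 3/4 + 277.778ms (3/4)
3. 555.556ms @ 3/2 + 61.728ms (1/6)
4. 617.284ms @ 5/3 + 123.457ms (1/3)
5. 740.741ms @ 2 + 370.37ms (1)
6. 1111.111ms @ 3 + 370.37ms (1)
7. 1481.481ms @ 4 + 555.556ms (3/2)
8. 2037.037ms @ 11/2 + 185.185ms (1/2)

note 4 onset = 5/3b = 617.284ms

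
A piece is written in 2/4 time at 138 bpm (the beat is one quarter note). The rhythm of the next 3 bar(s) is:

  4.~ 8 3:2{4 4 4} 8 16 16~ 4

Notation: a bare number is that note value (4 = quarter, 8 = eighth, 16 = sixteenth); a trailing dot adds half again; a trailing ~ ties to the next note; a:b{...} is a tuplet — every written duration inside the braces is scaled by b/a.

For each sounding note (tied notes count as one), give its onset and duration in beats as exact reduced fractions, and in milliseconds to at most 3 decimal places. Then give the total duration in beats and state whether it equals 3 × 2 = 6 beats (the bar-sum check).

1) 0.0ms=0b +869.565ms=2b
2) 869.565ms=2b +289.855ms=2/3b
3) 1159.42ms=8/3b +289.855ms=2/3b
4) 1449.275ms=10/3b +289.855ms=2/3b
5) 1739.13ms=4b +217.391ms=1/2b
6) 1956.522ms=9/2b +108.696ms=1/4b
7) 2065.217ms=19/4b +543.478ms=5/4b
Σ=6b of 6 (138bpm 2/4) — PASS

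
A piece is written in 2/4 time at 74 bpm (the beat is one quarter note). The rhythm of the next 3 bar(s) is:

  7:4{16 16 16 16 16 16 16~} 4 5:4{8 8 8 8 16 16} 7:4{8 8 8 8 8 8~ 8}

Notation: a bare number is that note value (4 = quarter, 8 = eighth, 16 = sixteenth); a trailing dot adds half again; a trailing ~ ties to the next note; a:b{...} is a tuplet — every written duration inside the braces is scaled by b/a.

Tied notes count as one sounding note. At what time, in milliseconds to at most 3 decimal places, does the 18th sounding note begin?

note 18 onset = 36/7b = 4169.884ms

1. 0.0ms @ 0 + 115.83ms (1/7)
2. 115.83ms @ 1/7 + 115.83ms (1/7)
3. 231.66ms @ 2/7 + 115.83ms (1/7)
4. 347.49ms @ 3/7 + 115.83ms (1/7)
5. 463.32ms @ 4/7 + 115.83ms (1/7)
6. 579.151ms @ 5/7 + 115.83ms (1/7)
7. 694.981ms @ 6/7 + 926.641ms (8/7)
8. 1621.622ms @ 2 + 324.324ms (2/5)
9. 1945.946ms @ 12/5 + 324.324ms (2/5)
10. 2270.27ms @ 14/5 + 324.324ms (2/5)
11. 2594.595ms @ 16/5 + 324.324ms (2/5)
12. 2918.919ms @ 18/5 + 162.162ms (1/5)
13. 3081.081ms @ 19/5 + 162.162ms (1/5)
14. 3243.243ms @ 4 + 231.66ms (2/7)
15. 3474.903ms @ 30/7 + 231.66ms (2/7)
16. 3706.564ms @ 32/7 + 231.66ms (2/7)
17. 3938.224ms @ 34/7 + 231.66ms (2/7)
18. 4169.884ms @ 36/7 + 231.66ms (2/7)
19. 4401.544ms @ 38/7 + 463.32ms (4/7)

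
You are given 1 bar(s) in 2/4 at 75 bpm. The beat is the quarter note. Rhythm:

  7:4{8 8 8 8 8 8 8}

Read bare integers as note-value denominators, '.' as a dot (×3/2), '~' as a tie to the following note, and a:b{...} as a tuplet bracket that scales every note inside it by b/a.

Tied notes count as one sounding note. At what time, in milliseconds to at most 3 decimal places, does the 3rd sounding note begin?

note 3 onset = 4/7b = 457.143ms

1. 0.0ms @ 0 + 228.571ms (2/7)
2. 228.571ms @ 2/7 + 228.571ms (2/7)
3. 457.143ms @ 4/7 + 228.571ms (2/7)
4. 685.714ms @ 6/7 + 228.571ms (2/7)
5. 914.286ms @ 8/7 + 228.571ms (2/7)
6. 1142.857ms @ 10/7 + 228.571ms (2/7)
7. 1371.429ms @ 12/7 + 228.571ms (2/7)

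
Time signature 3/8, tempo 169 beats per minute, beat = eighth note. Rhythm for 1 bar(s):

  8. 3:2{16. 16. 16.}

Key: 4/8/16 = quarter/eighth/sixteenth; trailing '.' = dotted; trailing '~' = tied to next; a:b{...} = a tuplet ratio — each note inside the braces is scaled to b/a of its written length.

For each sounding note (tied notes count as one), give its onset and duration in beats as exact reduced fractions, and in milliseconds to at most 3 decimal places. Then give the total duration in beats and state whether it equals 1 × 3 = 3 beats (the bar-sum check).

1) 0.0ms=0b +532.544ms=3/2b
2) 532.544ms=3/2b +177.515ms=1/2b
3) 710.059ms=2b +177.515ms=1/2b
4) 887.574ms=5/2b +177.515ms=1/2b
Σ=3b of 3 (169bpm 3/8) — PASS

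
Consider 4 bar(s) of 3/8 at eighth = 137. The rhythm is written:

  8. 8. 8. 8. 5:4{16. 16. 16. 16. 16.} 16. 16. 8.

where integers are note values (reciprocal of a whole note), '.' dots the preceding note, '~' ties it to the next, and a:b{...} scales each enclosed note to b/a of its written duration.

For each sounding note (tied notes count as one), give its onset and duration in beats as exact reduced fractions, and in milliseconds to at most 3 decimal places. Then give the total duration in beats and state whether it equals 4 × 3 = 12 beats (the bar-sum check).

1) 0.0ms=0b +656.934ms=3/2b
2) 656.934ms=3/2b +656.934ms=3/2b
3) 1313.869ms=3b +656.934ms=3/2b
4) 1970.803ms=9/2b +656.934ms=3/2b
5) 2627.737ms=6b +262.774ms=3/5b
6) 2890.511ms=33/5b +262.774ms=3/5b
7) 3153.285ms=36/5b +262.774ms=3/5b
8) 3416.058ms=39/5b +262.774ms=3/5b
9) 3678.832ms=42/5b +262.774ms=3/5b
10) 3941.606ms=9b +328.467ms=3/4b
11) 4270.073ms=39/4b +328.467ms=3/4b
12) 4598.54ms=21/2b +656.934ms=3/2b
Σ=12b of 12 (137bpm 3/8) — PASS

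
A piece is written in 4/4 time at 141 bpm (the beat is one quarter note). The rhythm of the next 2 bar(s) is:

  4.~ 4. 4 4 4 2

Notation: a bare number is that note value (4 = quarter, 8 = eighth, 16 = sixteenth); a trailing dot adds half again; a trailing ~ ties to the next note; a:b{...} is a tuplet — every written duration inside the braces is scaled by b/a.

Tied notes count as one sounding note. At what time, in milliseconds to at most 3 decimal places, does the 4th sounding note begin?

1. 0.0ms @ 0 + 1276.596ms (3)
2. 1276.596ms @ 3 + 425.532ms (1)
3. 1702.128ms @ 4 + 425.532ms (1)
4. 2127.66ms @ 5 + 425.532ms (1)
5. 2553.191ms @ 6 + 851.064ms (2)

note 4 onset = 5b = 2127.66ms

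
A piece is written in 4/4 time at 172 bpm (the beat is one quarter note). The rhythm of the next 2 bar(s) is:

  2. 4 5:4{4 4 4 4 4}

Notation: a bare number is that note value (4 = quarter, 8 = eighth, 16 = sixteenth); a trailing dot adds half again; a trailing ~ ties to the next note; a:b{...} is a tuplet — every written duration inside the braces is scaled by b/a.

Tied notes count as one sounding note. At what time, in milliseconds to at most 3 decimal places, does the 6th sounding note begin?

note 6 onset = 32/5b = 2232.558ms

1. 0.0ms @ 0 + 1046.512ms (3)
2. 1046.512ms @ 3 + 348.837ms (1)
3. 1395.349ms @ 4 + 279.07ms (4/5)
4. 1674.419ms @ 24/5 + 279.07ms (4/5)
5. 1953.488ms @ 28/5 + 279.07ms (4/5)
6. 2232.558ms @ 32/5 + 279.07ms (4/5)
7. 2511.628ms @ 36/5 + 279.07ms (4/5)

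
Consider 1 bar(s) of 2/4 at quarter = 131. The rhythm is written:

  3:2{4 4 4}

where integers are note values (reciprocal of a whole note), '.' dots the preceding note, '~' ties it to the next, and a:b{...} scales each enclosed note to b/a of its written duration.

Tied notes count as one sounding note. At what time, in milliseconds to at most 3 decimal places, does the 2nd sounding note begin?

1. 0.0ms @ 0 + 305.344ms (2/3)
2. 305.344ms @ 2/3 + 305.344ms (2/3)
3. 610.687ms @ 4/3 + 305.344ms (2/3)

note 2 onset = 2/3b = 305.344ms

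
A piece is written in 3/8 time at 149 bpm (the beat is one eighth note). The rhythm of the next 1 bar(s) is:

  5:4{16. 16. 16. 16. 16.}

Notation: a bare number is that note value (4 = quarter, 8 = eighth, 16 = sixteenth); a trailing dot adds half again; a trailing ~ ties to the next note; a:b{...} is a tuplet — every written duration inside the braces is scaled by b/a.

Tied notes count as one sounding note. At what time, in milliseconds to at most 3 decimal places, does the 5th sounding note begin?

note 5 onset = 12/5b = 966.443ms

1. 0.0ms @ 0 + 241.611ms (3/5)
2. 241.611ms @ 3/5 + 241.611ms (3/5)
3. 483.221ms @ 6/5 + 241.611ms (3/5)
4. 724.832ms @ 9/5 + 241.611ms (3/5)
5. 966.443ms @ 12/5 + 241.611ms (3/5)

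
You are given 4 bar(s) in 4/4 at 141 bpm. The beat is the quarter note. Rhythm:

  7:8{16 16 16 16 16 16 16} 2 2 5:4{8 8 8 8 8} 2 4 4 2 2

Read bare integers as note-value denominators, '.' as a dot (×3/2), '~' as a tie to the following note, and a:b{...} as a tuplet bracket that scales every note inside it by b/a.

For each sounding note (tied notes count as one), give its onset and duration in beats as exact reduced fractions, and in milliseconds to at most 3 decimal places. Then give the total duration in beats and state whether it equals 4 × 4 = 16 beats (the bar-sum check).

1) 0.0ms=0b +121.581ms=2/7b
2) 121.581ms=2/7b +121.581ms=2/7b
3) 243.161ms=4/7b +121.581ms=2/7b
4) 364.742ms=6/7b +121.581ms=2/7b
5) 486.322ms=8/7b +121.581ms=2/7b
6) 607.903ms=10/7b +121.581ms=2/7b
7) 729.483ms=12/7b +121.581ms=2/7b
8) 851.064ms=2b +851.064ms=2b
9) 1702.128ms=4b +851.064ms=2b
10) 2553.191ms=6b +170.213ms=2/5b
11) 2723.404ms=32/5b +170.213ms=2/5b
12) 2893.617ms=34/5b +170.213ms=2/5b
13) 3063.83ms=36/5b +170.213ms=2/5b
14) 3234.043ms=38/5b +170.213ms=2/5b
15) 3404.255ms=8b +851.064ms=2b
16) 4255.319ms=10b +425.532ms=1b
17) 4680.851ms=11b +425.532ms=1b
18) 5106.383ms=12b +851.064ms=2b
19) 5957.447ms=14b +851.064ms=2b
Σ=16b of 16 (141bpm 4/4) — PASS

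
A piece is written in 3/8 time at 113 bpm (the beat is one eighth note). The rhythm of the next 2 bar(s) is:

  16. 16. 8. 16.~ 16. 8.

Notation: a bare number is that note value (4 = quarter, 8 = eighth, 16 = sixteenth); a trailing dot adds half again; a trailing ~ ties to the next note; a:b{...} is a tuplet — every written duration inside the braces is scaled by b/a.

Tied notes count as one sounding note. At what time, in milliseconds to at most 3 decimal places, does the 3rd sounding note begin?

note 3 onset = 3/2b = 796.46ms

1. 0.0ms @ 0 + 398.23ms (3/4)
2. 398.23ms @ 3/4 + 398.23ms (3/4)
3. 796.46ms @ 3/2 + 796.46ms (3/2)
4. 1592.92ms @ 3 + 796.46ms (3/2)
5. 2389.381ms @ 9/2 + 796.46ms (3/2)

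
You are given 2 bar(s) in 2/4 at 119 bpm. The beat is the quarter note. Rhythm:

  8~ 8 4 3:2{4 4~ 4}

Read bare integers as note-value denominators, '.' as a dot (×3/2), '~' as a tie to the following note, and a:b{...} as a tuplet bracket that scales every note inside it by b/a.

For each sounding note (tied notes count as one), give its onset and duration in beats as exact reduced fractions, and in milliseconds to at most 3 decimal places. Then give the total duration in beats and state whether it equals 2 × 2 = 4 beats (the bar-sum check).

1) 0.0ms=0b +504.202ms=1b
2) 504.202ms=1b +504.202ms=1b
3) 1008.403ms=2b +336.134ms=2/3b
4) 1344.538ms=8/3b +672.269ms=4/3b
Σ=4b of 4 (119bpm 2/4) — PASS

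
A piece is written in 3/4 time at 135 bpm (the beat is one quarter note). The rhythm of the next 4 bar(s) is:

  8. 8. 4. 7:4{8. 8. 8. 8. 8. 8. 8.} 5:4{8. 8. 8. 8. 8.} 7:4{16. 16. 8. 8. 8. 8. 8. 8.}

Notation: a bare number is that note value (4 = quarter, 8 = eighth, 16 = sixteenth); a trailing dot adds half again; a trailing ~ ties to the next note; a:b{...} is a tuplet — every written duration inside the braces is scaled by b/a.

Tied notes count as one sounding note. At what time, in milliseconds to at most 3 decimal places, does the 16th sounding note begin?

note 16 onset = 9b = 4000.0ms

1. 0.0ms @ 0 + 333.333ms (3/4)
2. 333.333ms @ 3/4 + 333.333ms (3/4)
3. 666.667ms @ 3/2 + 666.667ms (3/2)
4. 1333.333ms @ 3 + 190.476ms (3/7)
5. 1523.81ms @ 24/7 + 190.476ms (3/7)
6. 1714.286ms @ 27/7 + 190.476ms (3/7)
7. 1904.762ms @ 30/7 + 190.476ms (3/7)
8. 2095.238ms @ 33/7 + 190.476ms (3/7)
9. 2285.714ms @ 36/7 + 190.476ms (3/7)
10. 2476.19ms @ 39/7 + 190.476ms (3/7)
11. 2666.667ms @ 6 + 266.667ms (3/5)
12. 2933.333ms @ 33/5 + 266.667ms (3/5)
13. 3200.0ms @ 36/5 + 266.667ms (3/5)
14. 3466.667ms @ 39/5 + 266.667ms (3/5)
15. 3733.333ms @ 42/5 + 266.667ms (3/5)
16. 4000.0ms @ 9 + 95.238ms (3/14)
17. 4095.238ms @ 129/14 + 95.238ms (3/14)
18. 4190.476ms @ 66/7 + 190.476ms (3/7)
19. 4380.952ms @ 69/7 + 190.476ms (3/7)
20. 4571.429ms @ 72/7 + 190.476ms (3/7)
21. 4761.905ms @ 75/7 + 190.476ms (3/7)
22. 4952.381ms @ 78/7 + 190.476ms (3/7)
23. 5142.857ms @ 81/7 + 190.476ms (3/7)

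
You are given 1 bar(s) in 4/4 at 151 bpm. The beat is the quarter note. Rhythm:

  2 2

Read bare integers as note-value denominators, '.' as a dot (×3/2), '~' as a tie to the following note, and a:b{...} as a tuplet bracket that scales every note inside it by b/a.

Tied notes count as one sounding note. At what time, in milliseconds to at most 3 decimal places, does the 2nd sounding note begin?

note 2 onset = 2b = 794.702ms

1. 0.0ms @ 0 + 794.702ms (2)
2. 794.702ms @ 2 + 794.702ms (2)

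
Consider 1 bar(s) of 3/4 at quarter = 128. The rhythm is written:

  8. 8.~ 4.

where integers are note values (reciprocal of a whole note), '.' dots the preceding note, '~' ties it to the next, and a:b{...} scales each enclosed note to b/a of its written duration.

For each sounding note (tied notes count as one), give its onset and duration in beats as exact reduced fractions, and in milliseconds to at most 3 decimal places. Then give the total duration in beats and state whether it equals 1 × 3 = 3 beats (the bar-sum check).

1) 0.0ms=0b +351.562ms=3/4b
2) 351.562ms=3/4b +1054.688ms=9/4b
Σ=3b of 3 (128bpm 3/4) — PASS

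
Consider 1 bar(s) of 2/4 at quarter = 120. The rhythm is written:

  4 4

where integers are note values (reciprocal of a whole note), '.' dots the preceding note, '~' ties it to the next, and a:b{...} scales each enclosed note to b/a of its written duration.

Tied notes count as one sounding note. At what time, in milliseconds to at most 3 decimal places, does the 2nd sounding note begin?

note 2 onset = 1b = 500.0ms

1. 0.0ms @ 0 + 500.0ms (1)
2. 500.0ms @ 1 + 500.0ms (1)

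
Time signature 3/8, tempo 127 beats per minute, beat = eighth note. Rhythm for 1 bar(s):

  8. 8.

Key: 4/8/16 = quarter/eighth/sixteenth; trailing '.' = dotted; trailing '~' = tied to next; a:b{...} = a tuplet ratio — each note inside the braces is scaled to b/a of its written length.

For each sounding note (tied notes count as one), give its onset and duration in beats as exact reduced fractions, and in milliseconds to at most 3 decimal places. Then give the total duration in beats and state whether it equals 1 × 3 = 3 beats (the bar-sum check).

1) 0.0ms=0b +708.661ms=3/2b
2) 708.661ms=3/2b +708.661ms=3/2b
Σ=3b of 3 (127bpm 3/8) — PASS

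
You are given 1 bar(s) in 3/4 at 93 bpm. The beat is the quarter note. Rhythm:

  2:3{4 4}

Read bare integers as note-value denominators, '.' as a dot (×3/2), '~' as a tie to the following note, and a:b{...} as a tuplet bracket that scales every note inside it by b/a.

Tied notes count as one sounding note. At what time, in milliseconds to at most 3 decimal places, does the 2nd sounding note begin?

note 2 onset = 3/2b = 967.742ms

1. 0.0ms @ 0 + 967.742ms (3/2)
2. 967.742ms @ 3/2 + 967.742ms (3/2)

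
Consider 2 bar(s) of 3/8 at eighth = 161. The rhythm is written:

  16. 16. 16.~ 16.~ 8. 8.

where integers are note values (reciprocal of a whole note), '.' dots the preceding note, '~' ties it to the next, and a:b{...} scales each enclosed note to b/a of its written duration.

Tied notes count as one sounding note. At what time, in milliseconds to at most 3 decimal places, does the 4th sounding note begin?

note 4 onset = 9/2b = 1677.019ms

1. 0.0ms @ 0 + 279.503ms (3/4)
2. 279.503ms @ 3/4 + 279.503ms (3/4)
3. 559.006ms @ 3/2 + 1118.012ms (3)
4. 1677.019ms @ 9/2 + 559.006ms (3/2)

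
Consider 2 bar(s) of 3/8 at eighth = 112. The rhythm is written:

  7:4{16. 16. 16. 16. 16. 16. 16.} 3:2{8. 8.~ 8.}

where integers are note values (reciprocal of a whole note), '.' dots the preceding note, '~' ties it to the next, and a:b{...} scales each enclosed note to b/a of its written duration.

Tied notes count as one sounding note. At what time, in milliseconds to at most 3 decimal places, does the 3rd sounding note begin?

1. 0.0ms @ 0 + 229.592ms (3/7)
2. 229.592ms @ 3/7 + 229.592ms (3/7)
3. 459.184ms @ 6/7 + 229.592ms (3/7)
4. 688.776ms @ 9/7 + 229.592ms (3/7)
5. 918.367ms @ 12/7 + 229.592ms (3/7)
6. 1147.959ms @ 15/7 + 229.592ms (3/7)
7. 1377.551ms @ 18/7 + 229.592ms (3/7)
8. 1607.143ms @ 3 + 535.714ms (1)
9. 2142.857ms @ 4 + 1071.429ms (2)

note 3 onset = 6/7b = 459.184ms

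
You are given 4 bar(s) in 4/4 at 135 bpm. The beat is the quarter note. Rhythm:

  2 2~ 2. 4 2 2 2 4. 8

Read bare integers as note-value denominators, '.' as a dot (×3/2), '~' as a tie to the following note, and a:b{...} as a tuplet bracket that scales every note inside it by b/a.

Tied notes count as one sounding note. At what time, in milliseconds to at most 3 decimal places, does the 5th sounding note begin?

1. 0.0ms @ 0 + 888.889ms (2)
2. 888.889ms @ 2 + 2222.222ms (5)
3. 3111.111ms @ 7 + 444.444ms (1)
4. 3555.556ms @ 8 + 888.889ms (2)
5. 4444.444ms @ 10 + 888.889ms (2)
6. 5333.333ms @ 12 + 888.889ms (2)
7. 6222.222ms @ 14 + 666.667ms (3/2)
8. 6888.889ms @ 31/2 + 222.222ms (1/2)

note 5 onset = 10b = 4444.444ms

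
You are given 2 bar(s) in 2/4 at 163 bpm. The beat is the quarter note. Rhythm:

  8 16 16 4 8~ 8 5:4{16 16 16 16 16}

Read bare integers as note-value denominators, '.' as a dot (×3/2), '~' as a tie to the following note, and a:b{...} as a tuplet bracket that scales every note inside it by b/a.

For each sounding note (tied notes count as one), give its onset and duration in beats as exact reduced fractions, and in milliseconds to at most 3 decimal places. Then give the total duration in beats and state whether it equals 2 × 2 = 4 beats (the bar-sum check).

1) 0.0ms=0b +184.049ms=1/2b
2) 184.049ms=1/2b +92.025ms=1/4b
3) 276.074ms=3/4b +92.025ms=1/4b
4) 368.098ms=1b +368.098ms=1b
5) 736.196ms=2b +368.098ms=1b
6) 1104.294ms=3b +73.62ms=1/5b
7) 1177.914ms=16/5b +73.62ms=1/5b
8) 1251.534ms=17/5b +73.62ms=1/5b
9) 1325.153ms=18/5b +73.62ms=1/5b
10) 1398.773ms=19/5b +73.62ms=1/5b
Σ=4b of 4 (163bpm 2/4) — PASS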